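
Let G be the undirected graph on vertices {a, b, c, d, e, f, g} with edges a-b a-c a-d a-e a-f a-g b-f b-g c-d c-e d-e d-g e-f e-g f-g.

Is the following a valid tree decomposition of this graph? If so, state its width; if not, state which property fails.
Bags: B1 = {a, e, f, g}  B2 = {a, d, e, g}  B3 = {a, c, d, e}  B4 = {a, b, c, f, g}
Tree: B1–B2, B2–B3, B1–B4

A tree decomposition must satisfy three properties: every vertex lies in some bag; for every edge, both endpoints lie together in some bag; and for every vertex, the bags containing it form a connected subtree. Here bags containing vertex c are not connected in the tree, so the decomposition is invalid.

No — bags containing vertex c are not connected in the tree.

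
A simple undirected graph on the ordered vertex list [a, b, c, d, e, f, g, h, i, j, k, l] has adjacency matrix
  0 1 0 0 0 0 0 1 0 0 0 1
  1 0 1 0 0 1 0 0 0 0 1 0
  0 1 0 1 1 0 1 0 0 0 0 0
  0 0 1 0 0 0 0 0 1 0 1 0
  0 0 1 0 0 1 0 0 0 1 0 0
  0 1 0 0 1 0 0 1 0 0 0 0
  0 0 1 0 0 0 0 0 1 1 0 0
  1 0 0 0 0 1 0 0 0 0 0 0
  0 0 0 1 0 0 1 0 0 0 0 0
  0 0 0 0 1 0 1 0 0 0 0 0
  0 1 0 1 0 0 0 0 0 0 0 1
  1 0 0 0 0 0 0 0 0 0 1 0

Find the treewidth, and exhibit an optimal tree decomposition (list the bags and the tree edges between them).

Treewidth 3.
One optimal decomposition is:
Bags: B1 = {d, g, i, j}  B2 = {c, d, g, j}  B3 = {c, d, e, j}  B4 = {c, d, e, k}  B5 = {b, c, e, k}  B6 = {b, e, f, k}  B7 = {b, f, k, l}  B8 = {a, b, f, l}  B9 = {a, f, h, l}
Tree: B1–B2, B2–B3, B3–B4, B4–B5, B5–B6, B6–B7, B7–B8, B8–B9

The largest bag has 4 vertices, giving width 3; this decomposition certifies tw(G) ≤ 3. For the lower bound: the 4 vertex sets {g,i,j}, {d}, {c}, {b,e,f,k} are disjoint, each induces a connected subgraph, and every pair is joined by at least one edge of G. Contracting each set to a single vertex therefore yields K_{4} as a minor, and since treewidth is minor-monotone, tw(G) ≥ tw(K_{4}) = 3. The upper and lower bounds meet at 3, so that is the treewidth.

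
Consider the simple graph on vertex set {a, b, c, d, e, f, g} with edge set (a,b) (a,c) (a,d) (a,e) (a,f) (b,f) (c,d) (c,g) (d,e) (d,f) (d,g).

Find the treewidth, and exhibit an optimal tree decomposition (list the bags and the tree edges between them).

Treewidth 2.
One optimal decomposition is:
Bags: B1 = {a, d, f}  B2 = {a, c, d}  B3 = {a, b, f}  B4 = {a, d, e}  B5 = {c, d, g}
Tree: B1–B2, B1–B3, B1–B4, B2–B5

Each bag holds 3 vertices, so the decomposition has width 2, which upper-bounds the treewidth. Conversely, {c, d, g} is a clique of size 3, and the vertices of any clique must share a bag in every tree decomposition; so some bag has ≥ 3 vertices and tw(G) ≥ 2. Combining the bounds, tw(G) = 2.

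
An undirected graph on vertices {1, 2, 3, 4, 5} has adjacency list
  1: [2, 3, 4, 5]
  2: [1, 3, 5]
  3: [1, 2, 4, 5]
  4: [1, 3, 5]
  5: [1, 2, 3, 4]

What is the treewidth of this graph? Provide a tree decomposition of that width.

Each bag holds 4 vertices, so the decomposition has width 3, which upper-bounds the treewidth. For the lower bound, the 4 vertices {1, 2, 3, 5} are pairwise adjacent, and any tree decomposition puts a clique entirely inside one bag — forcing width ≥ 3. Therefore the treewidth is 3.

Treewidth 3.
Bags: B1 = {1, 2, 3, 5}  B2 = {1, 3, 4, 5}
Tree: B1–B2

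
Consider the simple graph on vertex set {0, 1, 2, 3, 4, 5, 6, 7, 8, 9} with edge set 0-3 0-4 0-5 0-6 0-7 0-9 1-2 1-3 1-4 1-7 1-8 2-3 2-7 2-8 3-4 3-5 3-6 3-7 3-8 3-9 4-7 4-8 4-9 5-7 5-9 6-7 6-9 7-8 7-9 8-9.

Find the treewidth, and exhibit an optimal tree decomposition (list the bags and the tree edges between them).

The largest bag has 5 vertices, giving width 4; this decomposition certifies tw(G) ≤ 4. On the other hand G contains the 5-clique {1, 2, 3, 7, 8}. A clique must lie in a single bag of any decomposition, so no decomposition can have width below 4. The upper and lower bounds meet at 4, so that is the treewidth.

Treewidth 4.
One such decomposition:
Bags: B1 = {0, 3, 4, 7, 9}  B2 = {3, 4, 7, 8, 9}  B3 = {1, 3, 4, 7, 8}  B4 = {0, 3, 6, 7, 9}  B5 = {1, 2, 3, 7, 8}  B6 = {0, 3, 5, 7, 9}
Tree: B1–B2, B2–B3, B1–B4, B3–B5, B1–B6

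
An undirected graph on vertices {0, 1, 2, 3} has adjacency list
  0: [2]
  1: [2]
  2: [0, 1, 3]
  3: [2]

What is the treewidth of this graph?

1

A width-1 tree decomposition is:
Bags: B1 = {2, 3}  B2 = {0, 2}  B3 = {1, 2}
Tree: B1–B2, B1–B3
Every bag has size at most 2, so the width is 2 − 1 = 1 and tw(G) ≤ 1. Any graph with an edge has treewidth ≥ 1, and G has the edge 3–2. Therefore the treewidth is 1.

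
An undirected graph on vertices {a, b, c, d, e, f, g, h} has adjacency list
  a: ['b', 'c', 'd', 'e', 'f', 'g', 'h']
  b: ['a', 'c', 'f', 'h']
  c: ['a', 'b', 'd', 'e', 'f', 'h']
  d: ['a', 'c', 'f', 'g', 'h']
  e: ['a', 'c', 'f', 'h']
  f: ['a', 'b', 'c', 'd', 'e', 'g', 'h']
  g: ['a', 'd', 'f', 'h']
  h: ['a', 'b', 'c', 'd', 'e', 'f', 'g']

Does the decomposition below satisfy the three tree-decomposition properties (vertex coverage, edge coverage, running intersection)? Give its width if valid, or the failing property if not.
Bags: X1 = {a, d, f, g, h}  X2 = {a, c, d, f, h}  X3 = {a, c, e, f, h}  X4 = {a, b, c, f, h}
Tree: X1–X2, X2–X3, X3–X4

Checking the three conditions: (i) the bags cover all of {a, b, c, d, e, f, g, h}; (ii) for each edge, some bag contains both endpoints; (iii) the bags containing any fixed vertex form a subtree. All hold, so the decomposition is valid with width 5 − 1 = 4.

Yes; width 4.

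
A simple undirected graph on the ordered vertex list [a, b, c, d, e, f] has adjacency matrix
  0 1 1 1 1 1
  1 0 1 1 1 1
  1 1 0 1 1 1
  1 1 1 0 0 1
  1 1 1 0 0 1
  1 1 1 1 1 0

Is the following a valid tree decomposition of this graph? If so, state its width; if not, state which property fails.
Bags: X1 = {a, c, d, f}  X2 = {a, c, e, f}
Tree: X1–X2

No — vertex b appears in no bag.

A tree decomposition must satisfy three properties: every vertex lies in some bag; for every edge, both endpoints lie together in some bag; and for every vertex, the bags containing it form a connected subtree. Here vertex b appears in no bag, so the decomposition is invalid.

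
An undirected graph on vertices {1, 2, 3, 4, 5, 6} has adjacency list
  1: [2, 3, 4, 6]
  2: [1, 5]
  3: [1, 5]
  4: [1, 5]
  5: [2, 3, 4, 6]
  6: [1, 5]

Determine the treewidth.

A width-2 tree decomposition is:
Bags: B1 = {1, 3, 5}  B2 = {1, 4, 5}  B3 = {1, 5, 6}  B4 = {1, 2, 5}
Tree: B1–B2, B2–B3, B3–B4
Every bag has size at most 3, so the width is 3 − 1 = 2 and tw(G) ≤ 2. Since 3–1–4–5–3 is a cycle in G, G is not acyclic. Forests are exactly the graphs of treewidth ≤ 1, so tw(G) ≥ 2. Therefore the treewidth is 2.

2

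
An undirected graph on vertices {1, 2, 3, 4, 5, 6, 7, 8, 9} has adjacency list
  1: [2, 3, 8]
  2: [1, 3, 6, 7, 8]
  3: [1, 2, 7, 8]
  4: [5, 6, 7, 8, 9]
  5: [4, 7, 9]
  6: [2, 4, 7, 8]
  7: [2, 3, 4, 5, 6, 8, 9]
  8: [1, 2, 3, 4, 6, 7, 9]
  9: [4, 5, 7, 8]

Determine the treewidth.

3

A width-3 tree decomposition is:
Bags: B1 = {2, 3, 7, 8}  B2 = {2, 6, 7, 8}  B3 = {4, 6, 7, 8}  B4 = {4, 7, 8, 9}  B5 = {4, 5, 7, 9}  B6 = {1, 2, 3, 8}
Tree: B1–B2, B2–B3, B3–B4, B4–B5, B1–B6
Each bag holds 4 vertices, so the decomposition has width 3, which upper-bounds the treewidth. For the lower bound, the 4 vertices {1, 2, 3, 8} are pairwise adjacent, and any tree decomposition puts a clique entirely inside one bag — forcing width ≥ 3. Combining the bounds, tw(G) = 3.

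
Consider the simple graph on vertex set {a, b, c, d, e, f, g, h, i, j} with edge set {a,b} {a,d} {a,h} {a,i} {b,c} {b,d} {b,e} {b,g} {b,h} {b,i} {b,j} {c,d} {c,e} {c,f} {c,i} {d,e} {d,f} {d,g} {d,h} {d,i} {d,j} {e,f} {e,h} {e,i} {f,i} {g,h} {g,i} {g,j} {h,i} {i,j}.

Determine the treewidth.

A width-4 tree decomposition is:
Bags: B1 = {b, d, e, h, i}  B2 = {b, d, g, h, i}  B3 = {b, c, d, e, i}  B4 = {a, b, d, h, i}  B5 = {b, d, g, i, j}  B6 = {c, d, e, f, i}
Tree: B1–B2, B1–B3, B1–B4, B2–B5, B3–B6
Every bag has size at most 5, so the width is 5 − 1 = 4 and tw(G) ≤ 4. For the lower bound, the 5 vertices {c, d, e, f, i} are pairwise adjacent, and any tree decomposition puts a clique entirely inside one bag — forcing width ≥ 4. Combining the bounds, tw(G) = 4.

4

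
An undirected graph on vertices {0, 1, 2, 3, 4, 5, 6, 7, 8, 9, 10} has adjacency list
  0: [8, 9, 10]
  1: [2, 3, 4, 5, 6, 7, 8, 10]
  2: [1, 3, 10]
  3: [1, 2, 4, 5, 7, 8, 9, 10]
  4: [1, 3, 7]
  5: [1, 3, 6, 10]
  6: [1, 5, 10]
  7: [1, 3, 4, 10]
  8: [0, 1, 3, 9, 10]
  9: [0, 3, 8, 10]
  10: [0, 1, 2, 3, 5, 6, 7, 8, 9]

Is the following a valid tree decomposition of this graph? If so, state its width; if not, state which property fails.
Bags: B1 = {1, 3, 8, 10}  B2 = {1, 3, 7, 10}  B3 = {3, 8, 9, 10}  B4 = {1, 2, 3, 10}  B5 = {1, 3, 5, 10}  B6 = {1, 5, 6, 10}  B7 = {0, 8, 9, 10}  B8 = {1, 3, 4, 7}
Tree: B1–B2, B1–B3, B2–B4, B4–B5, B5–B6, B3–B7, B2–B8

Yes; width 3.

Every vertex of G appears in some bag (union = {0, 1, 2, 3, 4, 5, 6, 7, 8, 9, 10}); every edge is covered by a bag; and for each vertex v the set of bags containing v is connected in the bag tree. The decomposition is therefore valid. The largest bag has 4 vertices, so the width is 3.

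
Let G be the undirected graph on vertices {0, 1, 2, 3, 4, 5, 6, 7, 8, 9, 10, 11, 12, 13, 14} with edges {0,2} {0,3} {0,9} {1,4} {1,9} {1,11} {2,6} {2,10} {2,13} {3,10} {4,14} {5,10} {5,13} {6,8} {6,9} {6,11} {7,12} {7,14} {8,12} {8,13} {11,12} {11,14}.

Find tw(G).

3

A width-3 tree decomposition is:
Bags: B1 = {3, 5, 10, 13}  B2 = {2, 3, 10, 13}  B3 = {0, 2, 3, 13}  B4 = {0, 2, 8, 13}  B5 = {0, 2, 6, 8}  B6 = {0, 6, 8, 9}  B7 = {6, 8, 9, 12}  B8 = {6, 9, 11, 12}  B9 = {1, 9, 11, 12}  B10 = {1, 7, 11, 12}  B11 = {1, 7, 11, 14}  B12 = {1, 4, 7, 14}
Tree: B1–B2, B2–B3, B3–B4, B4–B5, B5–B6, B6–B7, B7–B8, B8–B9, B9–B10, B10–B11, B11–B12
Every bag has size at most 4, so the width is 4 − 1 = 3 and tw(G) ≤ 3. For the lower bound: the 4 vertex sets {3,5,10}, {13}, {2}, {0,6,8,9} are disjoint, each induces a connected subgraph, and every pair is joined by at least one edge of G. Contracting each set to a single vertex therefore yields K_{4} as a minor, and since treewidth is minor-monotone, tw(G) ≥ tw(K_{4}) = 3. The upper and lower bounds meet at 3, so that is the treewidth.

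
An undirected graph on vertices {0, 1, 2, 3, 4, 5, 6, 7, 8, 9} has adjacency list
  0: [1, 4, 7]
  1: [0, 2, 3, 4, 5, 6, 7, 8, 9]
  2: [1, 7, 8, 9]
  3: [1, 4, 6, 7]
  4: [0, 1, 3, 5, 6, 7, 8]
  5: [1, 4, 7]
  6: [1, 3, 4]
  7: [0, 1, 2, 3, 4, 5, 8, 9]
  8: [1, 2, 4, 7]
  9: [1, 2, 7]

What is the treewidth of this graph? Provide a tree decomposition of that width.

The largest bag has 4 vertices, giving width 3; this decomposition certifies tw(G) ≤ 3. On the other hand G contains the 4-clique {1, 3, 4, 6}. A clique must lie in a single bag of any decomposition, so no decomposition can have width below 3. Combining the bounds, tw(G) = 3.

Treewidth 3.
One optimal decomposition is:
Bags: B1 = {1, 4, 7, 8}  B2 = {1, 2, 7, 8}  B3 = {1, 4, 5, 7}  B4 = {1, 3, 4, 7}  B5 = {1, 2, 7, 9}  B6 = {1, 3, 4, 6}  B7 = {0, 1, 4, 7}
Tree: B1–B2, B1–B3, B3–B4, B2–B5, B4–B6, B1–B7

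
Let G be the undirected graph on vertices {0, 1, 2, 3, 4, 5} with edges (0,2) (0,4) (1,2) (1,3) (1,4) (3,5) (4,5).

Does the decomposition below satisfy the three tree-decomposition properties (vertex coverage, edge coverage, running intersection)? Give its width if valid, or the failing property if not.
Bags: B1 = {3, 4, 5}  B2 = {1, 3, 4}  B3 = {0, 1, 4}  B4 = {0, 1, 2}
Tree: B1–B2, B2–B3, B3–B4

Yes; width 2.

Checking the three conditions: (i) the bags cover all of {0, 1, 2, 3, 4, 5}; (ii) for each edge, some bag contains both endpoints; (iii) the bags containing any fixed vertex form a subtree. All hold, so the decomposition is valid with width 3 − 1 = 2.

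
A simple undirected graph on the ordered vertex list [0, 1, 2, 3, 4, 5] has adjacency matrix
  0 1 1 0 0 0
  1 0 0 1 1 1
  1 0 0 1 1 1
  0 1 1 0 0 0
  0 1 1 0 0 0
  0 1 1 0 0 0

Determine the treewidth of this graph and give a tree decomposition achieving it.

Treewidth 2.
One such decomposition:
Bags: B1 = {1, 2, 4}  B2 = {1, 2, 5}  B3 = {0, 1, 2}  B4 = {1, 2, 3}
Tree: B1–B2, B2–B3, B3–B4

Every bag has size at most 3, so the width is 3 − 1 = 2 and tw(G) ≤ 2. The edges 4–2–5–1–4 form a cycle, so G is not a tree and its treewidth is at least 2. Therefore the treewidth is 2.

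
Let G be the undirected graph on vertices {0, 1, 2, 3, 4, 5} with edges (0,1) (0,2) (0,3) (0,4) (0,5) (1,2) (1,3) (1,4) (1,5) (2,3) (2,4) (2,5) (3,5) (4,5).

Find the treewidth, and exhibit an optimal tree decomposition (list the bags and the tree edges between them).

Every bag has size at most 5, so the width is 5 − 1 = 4 and tw(G) ≤ 4. Conversely, {0, 1, 2, 3, 5} is a clique of size 5, and the vertices of any clique must share a bag in every tree decomposition; so some bag has ≥ 5 vertices and tw(G) ≥ 4. Hence tw(G) = 4 exactly.

Treewidth 4.
Bags: B1 = {0, 1, 2, 3, 5}  B2 = {0, 1, 2, 4, 5}
Tree: B1–B2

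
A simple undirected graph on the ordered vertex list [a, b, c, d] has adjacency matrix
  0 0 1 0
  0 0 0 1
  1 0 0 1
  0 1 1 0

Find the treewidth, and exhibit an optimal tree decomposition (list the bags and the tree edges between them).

Treewidth 1.
One optimal decomposition is:
Bags: B1 = {c, d}  B2 = {b, d}  B3 = {a, c}
Tree: B1–B2, B1–B3

Every bag has size at most 2, so the width is 2 − 1 = 1 and tw(G) ≤ 1. Any graph with an edge has treewidth ≥ 1, and G has the edge d–c. Therefore the treewidth is 1.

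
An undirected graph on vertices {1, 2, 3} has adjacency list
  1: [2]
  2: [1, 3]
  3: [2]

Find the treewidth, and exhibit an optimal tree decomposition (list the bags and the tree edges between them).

The largest bag has 2 vertices, giving width 1; this decomposition certifies tw(G) ≤ 1. Since G has at least one edge (e.g. 2–1), it is not an edgeless graph, so tw(G) ≥ 1. Hence tw(G) = 1 exactly.

Treewidth 1.
One such decomposition:
Bags: B1 = {1, 2}  B2 = {2, 3}
Tree: B1–B2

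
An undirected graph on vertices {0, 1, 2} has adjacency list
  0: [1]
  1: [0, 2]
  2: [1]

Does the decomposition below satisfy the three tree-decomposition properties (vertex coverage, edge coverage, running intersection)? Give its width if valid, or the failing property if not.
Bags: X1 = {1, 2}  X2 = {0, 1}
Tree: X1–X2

Yes; width 1.

Vertex coverage: the bags together contain {0, 1, 2}, the full vertex set. Edge coverage: each edge of G has both endpoints in at least one bag. Running intersection: for every vertex, the bags containing it form a connected subtree. All three properties hold, so this is a valid tree decomposition of width max|bag| − 1 = 1, and hence tw(G) ≤ 1.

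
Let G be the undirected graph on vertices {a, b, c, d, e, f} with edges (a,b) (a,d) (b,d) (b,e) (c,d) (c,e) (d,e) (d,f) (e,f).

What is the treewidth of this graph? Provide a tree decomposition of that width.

Treewidth 2.
Bags: B1 = {b, d, e}  B2 = {a, b, d}  B3 = {c, d, e}  B4 = {d, e, f}
Tree: B1–B2, B1–B3, B3–B4

Each bag holds 3 vertices, so the decomposition has width 2, which upper-bounds the treewidth. Conversely, {c, d, e} is a clique of size 3, and the vertices of any clique must share a bag in every tree decomposition; so some bag has ≥ 3 vertices and tw(G) ≥ 2. Therefore the treewidth is 2.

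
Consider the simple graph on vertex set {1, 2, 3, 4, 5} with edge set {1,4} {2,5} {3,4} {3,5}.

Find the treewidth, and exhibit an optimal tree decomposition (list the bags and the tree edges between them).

The largest bag has 2 vertices, giving width 1; this decomposition certifies tw(G) ≤ 1. Since G has at least one edge (e.g. 1–4), it is not an edgeless graph, so tw(G) ≥ 1. Hence tw(G) = 1 exactly.

Treewidth 1.
Bags: B1 = {1, 4}  B2 = {3, 4}  B3 = {3, 5}  B4 = {2, 5}
Tree: B1–B2, B2–B3, B3–B4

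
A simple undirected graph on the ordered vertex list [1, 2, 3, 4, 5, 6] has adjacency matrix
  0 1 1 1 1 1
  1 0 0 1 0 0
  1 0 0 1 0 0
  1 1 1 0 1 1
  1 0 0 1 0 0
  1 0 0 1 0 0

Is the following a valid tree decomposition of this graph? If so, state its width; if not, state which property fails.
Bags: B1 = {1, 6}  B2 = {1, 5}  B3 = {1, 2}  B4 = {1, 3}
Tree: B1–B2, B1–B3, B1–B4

A tree decomposition must satisfy three properties: every vertex lies in some bag; for every edge, both endpoints lie together in some bag; and for every vertex, the bags containing it form a connected subtree. Here vertex 4 appears in no bag, so the decomposition is invalid.

No — vertex 4 appears in no bag.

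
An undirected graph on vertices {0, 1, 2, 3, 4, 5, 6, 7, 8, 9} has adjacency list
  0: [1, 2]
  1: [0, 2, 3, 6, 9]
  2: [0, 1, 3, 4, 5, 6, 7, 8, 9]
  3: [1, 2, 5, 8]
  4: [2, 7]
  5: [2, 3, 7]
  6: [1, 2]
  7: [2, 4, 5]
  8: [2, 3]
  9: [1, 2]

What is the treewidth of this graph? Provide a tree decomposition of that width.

Each bag holds 3 vertices, so the decomposition has width 2, which upper-bounds the treewidth. On the other hand G contains the 3-clique {0, 1, 2}. A clique must lie in a single bag of any decomposition, so no decomposition can have width below 2. Therefore the treewidth is 2.

Treewidth 2.
One optimal decomposition is:
Bags: B1 = {2, 5, 7}  B2 = {2, 3, 5}  B3 = {1, 2, 3}  B4 = {1, 2, 9}  B5 = {0, 1, 2}  B6 = {1, 2, 6}  B7 = {2, 3, 8}  B8 = {2, 4, 7}
Tree: B1–B2, B2–B3, B3–B4, B3–B5, B4–B6, B2–B7, B1–B8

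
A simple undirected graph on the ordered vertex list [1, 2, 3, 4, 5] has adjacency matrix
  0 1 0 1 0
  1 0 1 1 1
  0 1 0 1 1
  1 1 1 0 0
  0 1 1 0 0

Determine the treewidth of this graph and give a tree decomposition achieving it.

Every bag has size at most 3, so the width is 3 − 1 = 2 and tw(G) ≤ 2. Conversely, {1, 2, 4} is a clique of size 3, and the vertices of any clique must share a bag in every tree decomposition; so some bag has ≥ 3 vertices and tw(G) ≥ 2. Hence tw(G) = 2 exactly.

Treewidth 2.
Bags: B1 = {2, 3, 5}  B2 = {2, 3, 4}  B3 = {1, 2, 4}
Tree: B1–B2, B2–B3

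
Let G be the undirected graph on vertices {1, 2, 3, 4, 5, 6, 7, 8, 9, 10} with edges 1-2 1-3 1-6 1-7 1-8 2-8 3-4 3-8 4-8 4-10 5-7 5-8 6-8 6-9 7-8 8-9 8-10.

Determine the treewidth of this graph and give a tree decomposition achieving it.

Each bag holds 3 vertices, so the decomposition has width 2, which upper-bounds the treewidth. For the lower bound, the 3 vertices {1, 2, 8} are pairwise adjacent, and any tree decomposition puts a clique entirely inside one bag — forcing width ≥ 2. Hence tw(G) = 2 exactly.

Treewidth 2.
One such decomposition:
Bags: B1 = {1, 3, 8}  B2 = {1, 6, 8}  B3 = {3, 4, 8}  B4 = {6, 8, 9}  B5 = {1, 2, 8}  B6 = {1, 7, 8}  B7 = {4, 8, 10}  B8 = {5, 7, 8}
Tree: B1–B2, B1–B3, B2–B4, B1–B5, B5–B6, B3–B7, B6–B8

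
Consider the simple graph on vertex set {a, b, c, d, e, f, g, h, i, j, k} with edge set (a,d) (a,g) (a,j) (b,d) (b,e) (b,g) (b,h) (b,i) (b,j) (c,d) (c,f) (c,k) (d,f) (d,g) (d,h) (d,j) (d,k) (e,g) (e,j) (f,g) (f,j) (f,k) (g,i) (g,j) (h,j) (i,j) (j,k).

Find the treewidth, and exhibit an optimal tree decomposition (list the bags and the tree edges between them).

Treewidth 3.
One optimal decomposition is:
Bags: B1 = {d, f, g, j}  B2 = {b, d, g, j}  B3 = {d, f, j, k}  B4 = {b, e, g, j}  B5 = {c, d, f, k}  B6 = {b, d, h, j}  B7 = {b, g, i, j}  B8 = {a, d, g, j}
Tree: B1–B2, B1–B3, B2–B4, B3–B5, B2–B6, B2–B7, B1–B8

The largest bag has 4 vertices, giving width 3; this decomposition certifies tw(G) ≤ 3. On the other hand G contains the 4-clique {d, f, g, j}. A clique must lie in a single bag of any decomposition, so no decomposition can have width below 3. Therefore the treewidth is 3.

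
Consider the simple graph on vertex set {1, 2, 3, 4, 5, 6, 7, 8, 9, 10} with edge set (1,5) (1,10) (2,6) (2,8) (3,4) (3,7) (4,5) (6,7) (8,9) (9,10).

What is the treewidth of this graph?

2

A width-2 tree decomposition is:
Bags: B1 = {8, 9, 10}  B2 = {1, 8, 10}  B3 = {1, 5, 8}  B4 = {4, 5, 8}  B5 = {3, 4, 8}  B6 = {3, 7, 8}  B7 = {6, 7, 8}  B8 = {2, 6, 8}
Tree: B1–B2, B2–B3, B3–B4, B4–B5, B5–B6, B6–B7, B7–B8
The largest bag has 3 vertices, giving width 2; this decomposition certifies tw(G) ≤ 2. The edges 8–9–10–1–5–4–3–7–6–2–8 form a cycle, so G is not a tree and its treewidth is at least 2. Hence tw(G) = 2 exactly.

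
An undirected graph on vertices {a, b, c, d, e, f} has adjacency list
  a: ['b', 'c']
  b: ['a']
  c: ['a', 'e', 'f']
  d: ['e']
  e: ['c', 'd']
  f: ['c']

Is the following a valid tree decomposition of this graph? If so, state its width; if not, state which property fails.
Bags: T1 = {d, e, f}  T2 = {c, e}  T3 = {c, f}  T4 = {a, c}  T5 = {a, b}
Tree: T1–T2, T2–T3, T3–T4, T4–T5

No — bags containing vertex f are not connected in the tree.

A tree decomposition must satisfy three properties: every vertex lies in some bag; for every edge, both endpoints lie together in some bag; and for every vertex, the bags containing it form a connected subtree. Here bags containing vertex f are not connected in the tree, so the decomposition is invalid.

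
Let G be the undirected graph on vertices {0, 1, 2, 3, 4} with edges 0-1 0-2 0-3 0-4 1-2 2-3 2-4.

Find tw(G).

2

A width-2 tree decomposition is:
Bags: B1 = {0, 2, 3}  B2 = {0, 2, 4}  B3 = {0, 1, 2}
Tree: B1–B2, B2–B3
Every bag has size at most 3, so the width is 3 − 1 = 2 and tw(G) ≤ 2. Conversely, {0, 1, 2} is a clique of size 3, and the vertices of any clique must share a bag in every tree decomposition; so some bag has ≥ 3 vertices and tw(G) ≥ 2. Combining the bounds, tw(G) = 2.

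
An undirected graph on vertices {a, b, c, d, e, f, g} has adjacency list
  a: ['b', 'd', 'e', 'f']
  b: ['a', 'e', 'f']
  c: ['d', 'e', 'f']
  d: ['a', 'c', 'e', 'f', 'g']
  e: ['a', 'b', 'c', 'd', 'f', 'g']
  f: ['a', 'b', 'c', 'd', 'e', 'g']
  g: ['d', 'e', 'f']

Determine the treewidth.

3

A width-3 tree decomposition is:
Bags: B1 = {a, d, e, f}  B2 = {c, d, e, f}  B3 = {d, e, f, g}  B4 = {a, b, e, f}
Tree: B1–B2, B1–B3, B1–B4
Every bag has size at most 4, so the width is 4 − 1 = 3 and tw(G) ≤ 3. For the lower bound, the 4 vertices {d, e, f, g} are pairwise adjacent, and any tree decomposition puts a clique entirely inside one bag — forcing width ≥ 3. Combining the bounds, tw(G) = 3.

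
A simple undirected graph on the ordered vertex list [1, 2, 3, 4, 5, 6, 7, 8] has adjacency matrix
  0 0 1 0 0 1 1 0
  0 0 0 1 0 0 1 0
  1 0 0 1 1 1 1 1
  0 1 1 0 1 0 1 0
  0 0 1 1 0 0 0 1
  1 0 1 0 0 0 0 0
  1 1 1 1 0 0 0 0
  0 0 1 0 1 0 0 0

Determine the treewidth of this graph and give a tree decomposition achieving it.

The largest bag has 3 vertices, giving width 2; this decomposition certifies tw(G) ≤ 2. On the other hand G contains the 3-clique {2, 4, 7}. A clique must lie in a single bag of any decomposition, so no decomposition can have width below 2. Therefore the treewidth is 2.

Treewidth 2.
One optimal decomposition is:
Bags: B1 = {3, 4, 5}  B2 = {3, 4, 7}  B3 = {2, 4, 7}  B4 = {3, 5, 8}  B5 = {1, 3, 7}  B6 = {1, 3, 6}
Tree: B1–B2, B2–B3, B1–B4, B2–B5, B5–B6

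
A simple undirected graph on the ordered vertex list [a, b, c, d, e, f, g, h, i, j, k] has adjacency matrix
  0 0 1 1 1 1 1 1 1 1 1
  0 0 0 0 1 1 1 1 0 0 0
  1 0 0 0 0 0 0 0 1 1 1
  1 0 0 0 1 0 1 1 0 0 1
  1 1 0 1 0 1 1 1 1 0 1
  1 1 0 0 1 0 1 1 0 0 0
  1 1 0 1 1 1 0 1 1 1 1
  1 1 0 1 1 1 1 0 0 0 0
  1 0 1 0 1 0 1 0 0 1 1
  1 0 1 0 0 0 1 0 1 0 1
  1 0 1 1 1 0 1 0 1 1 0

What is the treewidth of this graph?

A width-4 tree decomposition is:
Bags: B1 = {a, e, g, i, k}  B2 = {a, g, i, j, k}  B3 = {a, d, e, g, k}  B4 = {a, c, i, j, k}  B5 = {a, d, e, g, h}  B6 = {a, e, f, g, h}  B7 = {b, e, f, g, h}
Tree: B1–B2, B1–B3, B2–B4, B3–B5, B5–B6, B6–B7
Each bag holds 5 vertices, so the decomposition has width 4, which upper-bounds the treewidth. Conversely, {a, g, i, j, k} is a clique of size 5, and the vertices of any clique must share a bag in every tree decomposition; so some bag has ≥ 5 vertices and tw(G) ≥ 4. Therefore the treewidth is 4.

4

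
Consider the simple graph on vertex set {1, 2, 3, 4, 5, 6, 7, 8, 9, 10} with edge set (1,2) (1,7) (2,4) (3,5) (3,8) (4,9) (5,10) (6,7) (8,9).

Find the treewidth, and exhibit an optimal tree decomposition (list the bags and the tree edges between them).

Every bag has size at most 2, so the width is 2 − 1 = 1 and tw(G) ≤ 1. G has an edge, so its treewidth is at least 1. Hence tw(G) = 1 exactly.

Treewidth 1.
One optimal decomposition is:
Bags: B1 = {5, 10}  B2 = {3, 5}  B3 = {3, 8}  B4 = {8, 9}  B5 = {4, 9}  B6 = {2, 4}  B7 = {1, 2}  B8 = {1, 7}  B9 = {6, 7}
Tree: B1–B2, B2–B3, B3–B4, B4–B5, B5–B6, B6–B7, B7–B8, B8–B9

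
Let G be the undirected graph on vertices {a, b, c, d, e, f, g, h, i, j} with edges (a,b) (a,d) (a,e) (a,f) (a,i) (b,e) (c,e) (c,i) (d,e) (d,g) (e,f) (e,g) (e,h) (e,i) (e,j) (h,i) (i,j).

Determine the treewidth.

A width-2 tree decomposition is:
Bags: B1 = {a, e, f}  B2 = {a, e, i}  B3 = {c, e, i}  B4 = {a, b, e}  B5 = {e, i, j}  B6 = {a, d, e}  B7 = {e, h, i}  B8 = {d, e, g}
Tree: B1–B2, B2–B3, B1–B4, B3–B5, B1–B6, B2–B7, B6–B8
Each bag holds 3 vertices, so the decomposition has width 2, which upper-bounds the treewidth. Conversely, {d, e, g} is a clique of size 3, and the vertices of any clique must share a bag in every tree decomposition; so some bag has ≥ 3 vertices and tw(G) ≥ 2. The upper and lower bounds meet at 2, so that is the treewidth.

2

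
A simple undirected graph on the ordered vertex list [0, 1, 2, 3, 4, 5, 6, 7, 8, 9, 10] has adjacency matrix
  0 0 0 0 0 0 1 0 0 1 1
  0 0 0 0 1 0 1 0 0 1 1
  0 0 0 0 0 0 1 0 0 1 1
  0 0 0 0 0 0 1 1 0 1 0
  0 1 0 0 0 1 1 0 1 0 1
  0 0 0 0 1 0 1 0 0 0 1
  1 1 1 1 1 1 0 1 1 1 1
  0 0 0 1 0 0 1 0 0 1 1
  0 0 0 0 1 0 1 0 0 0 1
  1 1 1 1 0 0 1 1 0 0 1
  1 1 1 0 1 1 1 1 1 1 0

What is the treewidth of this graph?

A width-3 tree decomposition is:
Bags: B1 = {1, 6, 9, 10}  B2 = {6, 7, 9, 10}  B3 = {0, 6, 9, 10}  B4 = {3, 6, 7, 9}  B5 = {1, 4, 6, 10}  B6 = {4, 6, 8, 10}  B7 = {4, 5, 6, 10}  B8 = {2, 6, 9, 10}
Tree: B1–B2, B2–B3, B2–B4, B1–B5, B5–B6, B6–B7, B2–B8
The largest bag has 4 vertices, giving width 3; this decomposition certifies tw(G) ≤ 3. Conversely, {4, 6, 8, 10} is a clique of size 4, and the vertices of any clique must share a bag in every tree decomposition; so some bag has ≥ 4 vertices and tw(G) ≥ 3. Hence tw(G) = 3 exactly.

3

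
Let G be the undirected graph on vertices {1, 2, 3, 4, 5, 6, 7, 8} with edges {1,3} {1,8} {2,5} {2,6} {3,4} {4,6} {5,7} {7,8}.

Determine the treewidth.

2

A width-2 tree decomposition is:
Bags: B1 = {2, 5, 7}  B2 = {2, 7, 8}  B3 = {1, 2, 8}  B4 = {1, 2, 3}  B5 = {2, 3, 4}  B6 = {2, 4, 6}
Tree: B1–B2, B2–B3, B3–B4, B4–B5, B5–B6
Every bag has size at most 3, so the width is 3 − 1 = 2 and tw(G) ≤ 2. Since 2–5–7–8–1–3–4–6–2 is a cycle in G, G is not acyclic. Forests are exactly the graphs of treewidth ≤ 1, so tw(G) ≥ 2. Therefore the treewidth is 2.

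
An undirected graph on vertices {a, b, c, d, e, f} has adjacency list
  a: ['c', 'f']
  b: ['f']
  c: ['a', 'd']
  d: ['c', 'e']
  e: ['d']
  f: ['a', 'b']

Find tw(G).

1

A width-1 tree decomposition is:
Bags: B1 = {d, e}  B2 = {c, d}  B3 = {a, c}  B4 = {a, f}  B5 = {b, f}
Tree: B1–B2, B2–B3, B3–B4, B4–B5
Every bag has size at most 2, so the width is 2 − 1 = 1 and tw(G) ≤ 1. Any graph with an edge has treewidth ≥ 1, and G has the edge e–d. Therefore the treewidth is 1.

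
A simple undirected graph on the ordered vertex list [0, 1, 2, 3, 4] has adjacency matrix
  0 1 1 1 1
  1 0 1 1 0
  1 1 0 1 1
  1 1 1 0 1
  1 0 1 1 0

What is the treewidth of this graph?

3

A width-3 tree decomposition is:
Bags: B1 = {0, 2, 3, 4}  B2 = {0, 1, 2, 3}
Tree: B1–B2
Each bag holds 4 vertices, so the decomposition has width 3, which upper-bounds the treewidth. On the other hand G contains the 4-clique {0, 1, 2, 3}. A clique must lie in a single bag of any decomposition, so no decomposition can have width below 3. Therefore the treewidth is 3.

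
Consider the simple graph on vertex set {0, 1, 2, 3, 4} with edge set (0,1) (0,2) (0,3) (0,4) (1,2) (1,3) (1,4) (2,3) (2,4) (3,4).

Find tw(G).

A width-4 tree decomposition is:
Bags: B1 = {0, 1, 2, 3, 4}
Tree: (single bag)
With just one bag of size 5, the width is 5 − 1 = 4, so tw(G) ≤ 4. Conversely, {0, 1, 2, 3, 4} is a clique of size 5, and the vertices of any clique must share a bag in every tree decomposition; so some bag has ≥ 5 vertices and tw(G) ≥ 4. Therefore the treewidth is 4.

4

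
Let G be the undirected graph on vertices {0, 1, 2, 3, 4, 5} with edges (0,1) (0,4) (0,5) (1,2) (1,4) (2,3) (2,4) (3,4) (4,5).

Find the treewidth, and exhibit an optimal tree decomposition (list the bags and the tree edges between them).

The largest bag has 3 vertices, giving width 2; this decomposition certifies tw(G) ≤ 2. Conversely, {0, 1, 4} is a clique of size 3, and the vertices of any clique must share a bag in every tree decomposition; so some bag has ≥ 3 vertices and tw(G) ≥ 2. Hence tw(G) = 2 exactly.

Treewidth 2.
Bags: B1 = {1, 2, 4}  B2 = {0, 1, 4}  B3 = {0, 4, 5}  B4 = {2, 3, 4}
Tree: B1–B2, B2–B3, B1–B4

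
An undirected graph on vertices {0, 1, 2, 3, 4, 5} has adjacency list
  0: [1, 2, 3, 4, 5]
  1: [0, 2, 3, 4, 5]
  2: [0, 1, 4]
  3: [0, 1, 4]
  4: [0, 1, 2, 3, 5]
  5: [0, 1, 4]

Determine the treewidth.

A width-3 tree decomposition is:
Bags: B1 = {0, 1, 2, 4}  B2 = {0, 1, 3, 4}  B3 = {0, 1, 4, 5}
Tree: B1–B2, B2–B3
Every bag has size at most 4, so the width is 4 − 1 = 3 and tw(G) ≤ 3. Conversely, {0, 1, 2, 4} is a clique of size 4, and the vertices of any clique must share a bag in every tree decomposition; so some bag has ≥ 4 vertices and tw(G) ≥ 3. The upper and lower bounds meet at 3, so that is the treewidth.

3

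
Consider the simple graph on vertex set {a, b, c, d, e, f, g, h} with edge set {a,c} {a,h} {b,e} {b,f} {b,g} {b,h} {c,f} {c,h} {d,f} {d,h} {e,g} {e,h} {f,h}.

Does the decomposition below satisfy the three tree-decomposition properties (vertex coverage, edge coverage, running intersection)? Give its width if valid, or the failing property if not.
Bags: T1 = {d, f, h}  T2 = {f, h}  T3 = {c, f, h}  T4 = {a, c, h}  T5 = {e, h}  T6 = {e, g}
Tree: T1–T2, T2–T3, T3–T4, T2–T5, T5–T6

A tree decomposition must satisfy three properties: every vertex lies in some bag; for every edge, both endpoints lie together in some bag; and for every vertex, the bags containing it form a connected subtree. Here vertex b appears in no bag, so the decomposition is invalid.

No — vertex b appears in no bag.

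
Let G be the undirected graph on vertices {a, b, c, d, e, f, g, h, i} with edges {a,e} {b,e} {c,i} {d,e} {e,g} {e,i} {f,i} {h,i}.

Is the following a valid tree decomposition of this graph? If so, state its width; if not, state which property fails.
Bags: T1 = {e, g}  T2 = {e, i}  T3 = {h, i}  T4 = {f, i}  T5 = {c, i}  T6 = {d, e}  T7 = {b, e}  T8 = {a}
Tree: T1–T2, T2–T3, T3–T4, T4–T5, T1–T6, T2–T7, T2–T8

No — edge (e,a) lies in no bag.

A tree decomposition must satisfy three properties: every vertex lies in some bag; for every edge, both endpoints lie together in some bag; and for every vertex, the bags containing it form a connected subtree. Here edge (e,a) lies in no bag, so the decomposition is invalid.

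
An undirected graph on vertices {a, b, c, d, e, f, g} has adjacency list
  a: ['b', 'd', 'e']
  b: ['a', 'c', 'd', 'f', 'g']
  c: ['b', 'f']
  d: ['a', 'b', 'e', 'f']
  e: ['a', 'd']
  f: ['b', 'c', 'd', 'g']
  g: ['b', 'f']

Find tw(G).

2

A width-2 tree decomposition is:
Bags: B1 = {b, d, f}  B2 = {b, c, f}  B3 = {a, b, d}  B4 = {a, d, e}  B5 = {b, f, g}
Tree: B1–B2, B1–B3, B3–B4, B1–B5
The largest bag has 3 vertices, giving width 2; this decomposition certifies tw(G) ≤ 2. On the other hand G contains the 3-clique {a, d, e}. A clique must lie in a single bag of any decomposition, so no decomposition can have width below 2. Combining the bounds, tw(G) = 2.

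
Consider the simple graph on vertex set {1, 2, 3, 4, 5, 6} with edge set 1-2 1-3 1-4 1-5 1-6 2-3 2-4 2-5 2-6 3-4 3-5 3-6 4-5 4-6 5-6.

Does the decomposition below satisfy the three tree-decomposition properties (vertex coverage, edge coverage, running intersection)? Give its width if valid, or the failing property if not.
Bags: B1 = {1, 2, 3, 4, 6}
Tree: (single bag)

A tree decomposition must satisfy three properties: every vertex lies in some bag; for every edge, both endpoints lie together in some bag; and for every vertex, the bags containing it form a connected subtree. Here vertex 5 appears in no bag, so the decomposition is invalid.

No — vertex 5 appears in no bag.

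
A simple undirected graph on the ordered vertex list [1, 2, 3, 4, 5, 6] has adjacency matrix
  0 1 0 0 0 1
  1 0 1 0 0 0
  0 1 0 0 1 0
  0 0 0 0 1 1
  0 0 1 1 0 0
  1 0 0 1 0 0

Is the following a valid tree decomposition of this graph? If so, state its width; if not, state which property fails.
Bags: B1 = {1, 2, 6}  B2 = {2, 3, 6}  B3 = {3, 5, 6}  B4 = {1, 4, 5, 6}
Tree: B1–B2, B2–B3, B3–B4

No — bags containing vertex 1 are not connected in the tree.

A tree decomposition must satisfy three properties: every vertex lies in some bag; for every edge, both endpoints lie together in some bag; and for every vertex, the bags containing it form a connected subtree. Here bags containing vertex 1 are not connected in the tree, so the decomposition is invalid.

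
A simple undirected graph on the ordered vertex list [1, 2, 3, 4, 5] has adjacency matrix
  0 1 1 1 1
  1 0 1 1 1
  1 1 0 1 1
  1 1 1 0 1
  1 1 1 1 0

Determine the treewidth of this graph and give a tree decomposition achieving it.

With just one bag of size 5, the width is 5 − 1 = 4, so tw(G) ≤ 4. For the lower bound, the 5 vertices {1, 2, 3, 4, 5} are pairwise adjacent, and any tree decomposition puts a clique entirely inside one bag — forcing width ≥ 4. Combining the bounds, tw(G) = 4.

Treewidth 4.
One optimal decomposition is:
Bags: B1 = {1, 2, 3, 4, 5}
Tree: (single bag)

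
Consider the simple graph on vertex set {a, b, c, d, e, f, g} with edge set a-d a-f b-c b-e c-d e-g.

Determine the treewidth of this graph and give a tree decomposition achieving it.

Treewidth 1.
Bags: B1 = {a, f}  B2 = {a, d}  B3 = {c, d}  B4 = {b, c}  B5 = {b, e}  B6 = {e, g}
Tree: B1–B2, B2–B3, B3–B4, B4–B5, B5–B6

Each bag holds 2 vertices, so the decomposition has width 1, which upper-bounds the treewidth. Since G has at least one edge (e.g. f–a), it is not an edgeless graph, so tw(G) ≥ 1. Hence tw(G) = 1 exactly.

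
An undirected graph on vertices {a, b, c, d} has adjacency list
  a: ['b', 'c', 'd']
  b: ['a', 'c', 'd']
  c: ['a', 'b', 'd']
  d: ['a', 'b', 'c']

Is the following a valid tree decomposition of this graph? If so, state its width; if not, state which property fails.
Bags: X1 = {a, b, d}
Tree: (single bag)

No — vertex c appears in no bag.

A tree decomposition must satisfy three properties: every vertex lies in some bag; for every edge, both endpoints lie together in some bag; and for every vertex, the bags containing it form a connected subtree. Here vertex c appears in no bag, so the decomposition is invalid.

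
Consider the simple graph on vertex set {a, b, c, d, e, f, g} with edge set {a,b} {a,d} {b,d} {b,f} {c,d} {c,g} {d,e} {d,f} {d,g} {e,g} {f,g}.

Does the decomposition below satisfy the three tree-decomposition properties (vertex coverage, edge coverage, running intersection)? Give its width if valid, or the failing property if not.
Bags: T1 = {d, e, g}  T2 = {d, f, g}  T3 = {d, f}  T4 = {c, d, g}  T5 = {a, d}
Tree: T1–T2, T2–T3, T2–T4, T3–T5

No — vertex b appears in no bag.

A tree decomposition must satisfy three properties: every vertex lies in some bag; for every edge, both endpoints lie together in some bag; and for every vertex, the bags containing it form a connected subtree. Here vertex b appears in no bag, so the decomposition is invalid.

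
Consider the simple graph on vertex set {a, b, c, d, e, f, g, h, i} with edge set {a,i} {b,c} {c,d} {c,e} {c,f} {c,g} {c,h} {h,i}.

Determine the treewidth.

1

A width-1 tree decomposition is:
Bags: B1 = {c, h}  B2 = {c, e}  B3 = {h, i}  B4 = {c, f}  B5 = {c, g}  B6 = {c, d}  B7 = {b, c}  B8 = {a, i}
Tree: B1–B2, B1–B3, B1–B4, B2–B5, B2–B6, B6–B7, B3–B8
The largest bag has 2 vertices, giving width 1; this decomposition certifies tw(G) ≤ 1. G has an edge, so its treewidth is at least 1. Combining the bounds, tw(G) = 1.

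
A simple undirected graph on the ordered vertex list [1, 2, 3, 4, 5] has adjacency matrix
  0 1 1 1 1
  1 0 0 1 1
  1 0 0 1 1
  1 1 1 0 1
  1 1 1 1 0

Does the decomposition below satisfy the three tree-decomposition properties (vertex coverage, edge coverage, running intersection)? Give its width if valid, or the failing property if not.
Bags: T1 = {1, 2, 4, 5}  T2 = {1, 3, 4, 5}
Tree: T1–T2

Every vertex of G appears in some bag (union = {1, 2, 3, 4, 5}); every edge is covered by a bag; and for each vertex v the set of bags containing v is connected in the bag tree. The decomposition is therefore valid. The largest bag has 4 vertices, so the width is 3.

Yes; width 3.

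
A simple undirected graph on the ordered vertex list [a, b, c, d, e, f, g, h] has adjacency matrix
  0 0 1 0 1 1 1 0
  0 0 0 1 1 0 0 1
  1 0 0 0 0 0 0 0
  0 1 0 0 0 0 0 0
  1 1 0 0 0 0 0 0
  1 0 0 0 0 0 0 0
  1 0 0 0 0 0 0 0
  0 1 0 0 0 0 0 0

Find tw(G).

1

A width-1 tree decomposition is:
Bags: B1 = {b, e}  B2 = {a, e}  B3 = {a, f}  B4 = {a, g}  B5 = {b, h}  B6 = {b, d}  B7 = {a, c}
Tree: B1–B2, B2–B3, B3–B4, B1–B5, B1–B6, B2–B7
The largest bag has 2 vertices, giving width 1; this decomposition certifies tw(G) ≤ 1. Since G has at least one edge (e.g. e–b), it is not an edgeless graph, so tw(G) ≥ 1. The upper and lower bounds meet at 1, so that is the treewidth.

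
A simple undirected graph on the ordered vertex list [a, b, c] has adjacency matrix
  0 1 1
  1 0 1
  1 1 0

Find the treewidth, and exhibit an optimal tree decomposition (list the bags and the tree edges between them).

Treewidth 2.
Bags: B1 = {a, b, c}
Tree: (single bag)

With just one bag of size 3, the width is 3 − 1 = 2, so tw(G) ≤ 2. On the other hand G contains the 3-clique {a, b, c}. A clique must lie in a single bag of any decomposition, so no decomposition can have width below 2. Hence tw(G) = 2 exactly.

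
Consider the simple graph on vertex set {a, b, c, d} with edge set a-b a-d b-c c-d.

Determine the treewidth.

A width-2 tree decomposition is:
Bags: B1 = {b, c, d}  B2 = {a, b, d}
Tree: B1–B2
The largest bag has 3 vertices, giving width 2; this decomposition certifies tw(G) ≤ 2. For the lower bound, G contains the cycle d–c–b–a–d, so G is not a forest; only forests have treewidth ≤ 1, hence tw(G) ≥ 2. The upper and lower bounds meet at 2, so that is the treewidth.

2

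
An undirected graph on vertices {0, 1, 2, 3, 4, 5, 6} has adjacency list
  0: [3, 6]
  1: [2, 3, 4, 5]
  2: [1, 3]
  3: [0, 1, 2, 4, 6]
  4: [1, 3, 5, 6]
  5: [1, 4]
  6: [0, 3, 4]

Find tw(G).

A width-2 tree decomposition is:
Bags: B1 = {1, 2, 3}  B2 = {1, 3, 4}  B3 = {1, 4, 5}  B4 = {3, 4, 6}  B5 = {0, 3, 6}
Tree: B1–B2, B2–B3, B2–B4, B4–B5
Every bag has size at most 3, so the width is 3 − 1 = 2 and tw(G) ≤ 2. For the lower bound, the 3 vertices {0, 3, 6} are pairwise adjacent, and any tree decomposition puts a clique entirely inside one bag — forcing width ≥ 2. Therefore the treewidth is 2.

2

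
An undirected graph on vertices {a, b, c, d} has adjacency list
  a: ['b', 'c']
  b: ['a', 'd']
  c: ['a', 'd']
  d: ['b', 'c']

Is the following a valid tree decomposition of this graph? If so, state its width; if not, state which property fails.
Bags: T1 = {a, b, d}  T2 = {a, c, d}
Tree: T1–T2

Yes; width 2.

Checking the three conditions: (i) the bags cover all of {a, b, c, d}; (ii) for each edge, some bag contains both endpoints; (iii) the bags containing any fixed vertex form a subtree. All hold, so the decomposition is valid with width 3 − 1 = 2.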